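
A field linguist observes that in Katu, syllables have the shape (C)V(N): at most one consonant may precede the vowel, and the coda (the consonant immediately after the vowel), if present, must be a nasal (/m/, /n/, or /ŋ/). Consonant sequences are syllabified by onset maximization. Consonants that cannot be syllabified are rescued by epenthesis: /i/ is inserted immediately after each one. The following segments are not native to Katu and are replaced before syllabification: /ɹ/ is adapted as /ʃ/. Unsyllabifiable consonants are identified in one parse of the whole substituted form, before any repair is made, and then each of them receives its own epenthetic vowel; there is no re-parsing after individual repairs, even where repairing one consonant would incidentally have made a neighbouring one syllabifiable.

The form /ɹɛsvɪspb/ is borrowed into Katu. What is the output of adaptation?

ʃɛsivɪsipibi

Substitution: /ɹ/ → /ʃ/, giving /ʃɛsvɪspb/.
Syllabifying with onset maximization leaves /s/, /s/, /p/, /b/ stranded (only a nasal (/m/, /n/, or /ŋ/) is licensed in coda position; onsets are limited to one consonant).
Inserting the epenthetic vowel yields /s/ → /si/, /s/ → /si/, /p/ → /pi/, /b/ → /bi/.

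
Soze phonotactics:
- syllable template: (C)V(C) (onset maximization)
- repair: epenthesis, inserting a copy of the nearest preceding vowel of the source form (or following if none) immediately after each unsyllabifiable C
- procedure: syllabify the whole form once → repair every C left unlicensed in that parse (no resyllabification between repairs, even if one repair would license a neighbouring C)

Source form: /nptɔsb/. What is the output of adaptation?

Under (C)V(C), the unsyllabifiable consonants are /n/, /p/, /b/ (at most one coda consonant is licensed; onsets are limited to one consonant).
Inserting the epenthetic vowel yields /n/ → /nɔ/, /p/ → /pɔ/, /b/ → /bɔ/.

nɔpɔtɔsbɔ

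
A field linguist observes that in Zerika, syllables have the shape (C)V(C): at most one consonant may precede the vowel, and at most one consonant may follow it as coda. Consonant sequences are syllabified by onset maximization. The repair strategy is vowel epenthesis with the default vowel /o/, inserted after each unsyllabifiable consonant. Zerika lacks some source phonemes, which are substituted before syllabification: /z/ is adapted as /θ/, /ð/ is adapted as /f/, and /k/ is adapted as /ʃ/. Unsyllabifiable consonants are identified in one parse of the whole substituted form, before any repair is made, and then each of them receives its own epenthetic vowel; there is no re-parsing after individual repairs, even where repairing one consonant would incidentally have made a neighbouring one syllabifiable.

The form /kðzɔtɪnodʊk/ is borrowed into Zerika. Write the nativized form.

Substitution: /k/ → /ʃ/, /ð/ → /f/, /z/ → /θ/, giving /ʃfθɔtɪnodʊʃ/.
Under (C)V(C), the unsyllabifiable consonants are /ʃ/, /f/ (at most one coda consonant is licensed; onsets are limited to one consonant).
Each unlicensed consonant becomes the onset of a new syllable: /ʃ/ → /ʃo/, /f/ → /fo/.

ʃofoθɔtɪnodʊʃ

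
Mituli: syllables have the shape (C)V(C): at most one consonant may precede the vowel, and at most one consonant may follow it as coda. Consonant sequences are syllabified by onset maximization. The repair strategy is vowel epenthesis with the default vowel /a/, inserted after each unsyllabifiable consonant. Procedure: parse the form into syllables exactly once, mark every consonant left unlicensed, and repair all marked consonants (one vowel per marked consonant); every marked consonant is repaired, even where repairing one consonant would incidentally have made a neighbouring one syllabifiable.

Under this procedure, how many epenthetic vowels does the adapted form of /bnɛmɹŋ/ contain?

The unsyllabifiable consonants are /b/, /ɹ/, /ŋ/; each receives one epenthetic vowel.

3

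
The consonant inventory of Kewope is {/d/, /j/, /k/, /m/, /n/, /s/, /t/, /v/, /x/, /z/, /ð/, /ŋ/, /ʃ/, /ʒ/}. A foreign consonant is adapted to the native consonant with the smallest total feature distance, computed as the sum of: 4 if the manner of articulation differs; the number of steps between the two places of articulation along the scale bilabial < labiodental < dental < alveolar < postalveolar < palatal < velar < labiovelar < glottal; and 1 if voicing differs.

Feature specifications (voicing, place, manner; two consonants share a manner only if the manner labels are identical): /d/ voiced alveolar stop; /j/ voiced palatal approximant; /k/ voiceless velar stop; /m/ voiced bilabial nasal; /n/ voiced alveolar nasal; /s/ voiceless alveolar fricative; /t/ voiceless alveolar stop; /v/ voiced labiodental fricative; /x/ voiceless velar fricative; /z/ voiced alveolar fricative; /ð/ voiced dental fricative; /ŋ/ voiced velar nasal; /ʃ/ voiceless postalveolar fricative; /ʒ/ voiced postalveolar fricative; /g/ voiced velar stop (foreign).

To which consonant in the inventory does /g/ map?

k

/k/ is closest: same manner (stop), place distance 0 (velar→velar), voicing differs (+1); total 1. Next closest is /d/ at distance 3.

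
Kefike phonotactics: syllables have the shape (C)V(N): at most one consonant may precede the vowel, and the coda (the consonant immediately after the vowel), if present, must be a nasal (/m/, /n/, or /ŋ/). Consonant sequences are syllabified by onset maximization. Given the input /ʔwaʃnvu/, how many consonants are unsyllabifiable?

3

Syllabifying with onset maximization leaves /ʔ/, /ʃ/, /n/ stranded (only a nasal (/m/, /n/, or /ŋ/) is licensed in coda position; onsets are limited to one consonant).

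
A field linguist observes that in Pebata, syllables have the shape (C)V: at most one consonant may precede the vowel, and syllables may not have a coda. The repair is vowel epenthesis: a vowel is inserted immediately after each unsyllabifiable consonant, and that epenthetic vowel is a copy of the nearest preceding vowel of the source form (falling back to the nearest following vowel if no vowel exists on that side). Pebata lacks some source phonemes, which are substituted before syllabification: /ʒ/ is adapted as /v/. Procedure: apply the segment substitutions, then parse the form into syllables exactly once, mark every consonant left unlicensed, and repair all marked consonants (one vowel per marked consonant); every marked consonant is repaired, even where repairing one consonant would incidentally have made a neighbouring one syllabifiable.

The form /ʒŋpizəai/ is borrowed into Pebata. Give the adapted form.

Substitution: /ʒ/ → /v/, giving /vŋpizəai/.
The consonants /v/, /ŋ/ cannot be parsed into a legal (C)V syllable (no codas are permitted; onsets are limited to one consonant).
Epenthesis after each stranded consonant: /v/ → /vi/, /ŋ/ → /ŋi/.

viŋipizəai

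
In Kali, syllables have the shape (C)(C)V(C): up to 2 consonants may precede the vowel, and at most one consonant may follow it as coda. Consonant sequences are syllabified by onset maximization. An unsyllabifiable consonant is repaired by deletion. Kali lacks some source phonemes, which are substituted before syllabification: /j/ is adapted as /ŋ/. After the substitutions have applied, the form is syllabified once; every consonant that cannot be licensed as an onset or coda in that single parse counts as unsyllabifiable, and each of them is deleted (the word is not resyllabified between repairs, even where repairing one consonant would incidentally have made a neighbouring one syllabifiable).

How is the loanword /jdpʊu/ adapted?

Substitution: /j/ → /ŋ/, giving /ŋdpʊu/.
The consonants /ŋ/ cannot be parsed into a legal (C)(C)V(C) syllable (at most one coda consonant is licensed; onsets may contain at most 2 consonants).
Each unlicensed consonant is deleted: /ŋ/.

dpʊu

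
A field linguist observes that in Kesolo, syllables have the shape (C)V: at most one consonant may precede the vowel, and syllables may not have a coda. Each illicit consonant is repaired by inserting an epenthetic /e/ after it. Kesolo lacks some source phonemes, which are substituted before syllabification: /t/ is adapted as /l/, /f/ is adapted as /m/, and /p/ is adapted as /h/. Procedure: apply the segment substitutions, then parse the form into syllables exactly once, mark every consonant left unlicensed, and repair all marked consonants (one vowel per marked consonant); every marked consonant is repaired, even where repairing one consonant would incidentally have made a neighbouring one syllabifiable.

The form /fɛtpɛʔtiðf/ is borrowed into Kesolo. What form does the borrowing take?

Substitution: /f/ → /m/, /t/ → /l/, /p/ → /h/, giving /mɛlhɛʔliðm/.
Under (C)V, the unsyllabifiable consonants are /l/, /ʔ/, /ð/, /m/ (no codas are permitted; onsets are limited to one consonant).
Epenthesis after each stranded consonant: /l/ → /le/, /ʔ/ → /ʔe/, /ð/ → /ðe/, /m/ → /me/.

mɛlehɛʔeliðeme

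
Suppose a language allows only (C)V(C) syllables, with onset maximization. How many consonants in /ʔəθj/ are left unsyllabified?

The consonants /j/ cannot be parsed into a legal (C)V(C) syllable (at most one coda consonant is licensed; onsets are limited to one consonant).

1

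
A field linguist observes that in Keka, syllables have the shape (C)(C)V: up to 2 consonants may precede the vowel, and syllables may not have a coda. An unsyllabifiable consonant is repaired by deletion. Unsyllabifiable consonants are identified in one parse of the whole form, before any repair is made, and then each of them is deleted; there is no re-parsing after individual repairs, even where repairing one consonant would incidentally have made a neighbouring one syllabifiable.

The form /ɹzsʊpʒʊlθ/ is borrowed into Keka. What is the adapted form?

Under (C)(C)V, the unsyllabifiable consonants are /ɹ/, /l/, /θ/ (no codas are permitted; onsets may contain at most 2 consonants).
Deletion applies to /ɹ/, /l/, /θ/.

zsʊpʒʊ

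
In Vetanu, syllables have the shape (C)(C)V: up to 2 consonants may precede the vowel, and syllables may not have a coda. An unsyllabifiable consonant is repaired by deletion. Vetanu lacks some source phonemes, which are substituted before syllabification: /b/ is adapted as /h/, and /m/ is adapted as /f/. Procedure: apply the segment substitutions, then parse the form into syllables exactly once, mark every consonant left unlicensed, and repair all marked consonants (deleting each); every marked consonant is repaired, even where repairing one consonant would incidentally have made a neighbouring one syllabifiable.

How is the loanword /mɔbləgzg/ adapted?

Substitution: /m/ → /f/, /b/ → /h/, giving /fɔhləgzg/.
Syllabifying with onset maximization leaves /g/, /z/, /g/ stranded (no codas are permitted; onsets may contain at most 2 consonants).
Deleting the stranded consonants removes /g/, /z/, /g/.

fɔhlə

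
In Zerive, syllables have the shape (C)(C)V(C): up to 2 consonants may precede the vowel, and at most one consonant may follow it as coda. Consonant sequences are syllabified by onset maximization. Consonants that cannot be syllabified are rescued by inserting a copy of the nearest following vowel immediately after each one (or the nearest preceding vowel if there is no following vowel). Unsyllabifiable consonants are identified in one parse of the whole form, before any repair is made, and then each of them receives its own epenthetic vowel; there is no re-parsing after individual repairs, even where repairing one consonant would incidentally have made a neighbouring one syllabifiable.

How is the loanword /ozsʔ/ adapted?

The consonants /s/, /ʔ/ cannot be parsed into a legal (C)(C)V(C) syllable (at most one coda consonant is licensed; onsets may contain at most 2 consonants).
Inserting the epenthetic vowel yields /s/ → /so/, /ʔ/ → /ʔo/.

ozsoʔo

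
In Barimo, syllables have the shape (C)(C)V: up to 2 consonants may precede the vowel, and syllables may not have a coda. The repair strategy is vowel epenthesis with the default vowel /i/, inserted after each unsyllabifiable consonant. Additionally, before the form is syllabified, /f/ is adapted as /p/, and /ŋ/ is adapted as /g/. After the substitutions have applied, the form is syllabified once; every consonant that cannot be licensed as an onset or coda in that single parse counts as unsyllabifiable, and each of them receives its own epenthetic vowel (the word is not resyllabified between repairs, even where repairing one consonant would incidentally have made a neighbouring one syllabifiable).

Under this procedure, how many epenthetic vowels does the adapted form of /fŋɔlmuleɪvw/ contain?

2

After substitution the input is /pgɔlmuleɪvw/.
The unsyllabifiable consonants are /v/, /w/; each receives one epenthetic vowel.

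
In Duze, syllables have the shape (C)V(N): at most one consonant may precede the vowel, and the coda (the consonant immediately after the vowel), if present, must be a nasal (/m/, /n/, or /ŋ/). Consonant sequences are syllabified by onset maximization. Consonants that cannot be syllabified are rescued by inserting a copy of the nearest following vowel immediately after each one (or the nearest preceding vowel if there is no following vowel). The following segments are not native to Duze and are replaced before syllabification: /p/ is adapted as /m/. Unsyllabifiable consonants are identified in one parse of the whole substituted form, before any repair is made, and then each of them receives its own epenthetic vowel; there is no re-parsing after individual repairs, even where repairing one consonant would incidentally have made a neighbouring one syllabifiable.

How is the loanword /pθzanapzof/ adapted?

maθazanamzofo

Substitution: /p/ → /m/, giving /mθzanamzof/.
The consonants /m/, /θ/, /f/ cannot be parsed into a legal (C)V(N) syllable (only a nasal (/m/, /n/, or /ŋ/) is licensed in coda position; onsets are limited to one consonant).
Inserting the epenthetic vowel yields /m/ → /ma/, /θ/ → /θa/, /f/ → /fo/.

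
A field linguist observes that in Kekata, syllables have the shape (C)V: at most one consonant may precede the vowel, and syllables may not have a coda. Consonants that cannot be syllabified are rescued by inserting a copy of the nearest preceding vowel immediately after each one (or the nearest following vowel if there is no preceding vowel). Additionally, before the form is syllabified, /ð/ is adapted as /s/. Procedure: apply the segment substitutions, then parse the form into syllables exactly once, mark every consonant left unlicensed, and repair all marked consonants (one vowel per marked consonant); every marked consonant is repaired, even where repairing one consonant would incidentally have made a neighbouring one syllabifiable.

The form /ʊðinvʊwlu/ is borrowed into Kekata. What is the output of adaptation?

ʊsinivʊwʊlu

Substitution: /ð/ → /s/, giving /ʊsinvʊwlu/.
Syllabifying with onset maximization leaves /n/, /w/ stranded (no codas are permitted; onsets are limited to one consonant).
Inserting the epenthetic vowel yields /n/ → /ni/, /w/ → /wʊ/.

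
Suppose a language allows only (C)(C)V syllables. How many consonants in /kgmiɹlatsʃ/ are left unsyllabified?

Under (C)(C)V, the unsyllabifiable consonants are /k/, /t/, /s/, /ʃ/ (no codas are permitted; onsets may contain at most 2 consonants).

4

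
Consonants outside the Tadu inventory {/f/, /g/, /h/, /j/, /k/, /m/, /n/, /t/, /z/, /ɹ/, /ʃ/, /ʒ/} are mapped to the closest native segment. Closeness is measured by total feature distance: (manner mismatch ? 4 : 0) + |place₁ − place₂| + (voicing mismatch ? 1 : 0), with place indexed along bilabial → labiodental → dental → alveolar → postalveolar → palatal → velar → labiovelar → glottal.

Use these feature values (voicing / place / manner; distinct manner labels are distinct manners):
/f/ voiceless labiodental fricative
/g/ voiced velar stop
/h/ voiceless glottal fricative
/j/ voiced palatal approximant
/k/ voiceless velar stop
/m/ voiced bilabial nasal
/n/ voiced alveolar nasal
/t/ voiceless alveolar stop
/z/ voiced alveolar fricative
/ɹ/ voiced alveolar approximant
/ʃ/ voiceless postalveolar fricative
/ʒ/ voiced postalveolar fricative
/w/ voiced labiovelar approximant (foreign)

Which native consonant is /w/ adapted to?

/j/ is closest: same manner (approximant), place distance 2 (labiovelar→palatal), same voicing; total 2. Next closest is /ɹ/ at distance 4.

j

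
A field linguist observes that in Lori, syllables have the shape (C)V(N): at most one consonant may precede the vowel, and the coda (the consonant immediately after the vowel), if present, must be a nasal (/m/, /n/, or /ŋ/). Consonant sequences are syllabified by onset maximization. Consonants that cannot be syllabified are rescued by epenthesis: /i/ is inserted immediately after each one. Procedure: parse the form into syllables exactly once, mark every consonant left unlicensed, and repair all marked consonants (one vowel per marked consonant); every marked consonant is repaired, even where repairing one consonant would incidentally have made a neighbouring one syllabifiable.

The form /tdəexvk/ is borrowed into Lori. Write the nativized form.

tidəexiviki

Syllabifying with onset maximization leaves /t/, /x/, /v/, /k/ stranded (only a nasal (/m/, /n/, or /ŋ/) is licensed in coda position; onsets are limited to one consonant).
Epenthesis after each stranded consonant: /t/ → /ti/, /x/ → /xi/, /v/ → /vi/, /k/ → /ki/.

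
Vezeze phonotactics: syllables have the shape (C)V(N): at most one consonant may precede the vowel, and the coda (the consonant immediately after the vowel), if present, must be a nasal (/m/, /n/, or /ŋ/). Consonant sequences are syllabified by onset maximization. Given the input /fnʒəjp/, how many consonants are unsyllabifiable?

4

Syllabifying with onset maximization leaves /f/, /n/, /j/, /p/ stranded (only a nasal (/m/, /n/, or /ŋ/) is licensed in coda position; onsets are limited to one consonant).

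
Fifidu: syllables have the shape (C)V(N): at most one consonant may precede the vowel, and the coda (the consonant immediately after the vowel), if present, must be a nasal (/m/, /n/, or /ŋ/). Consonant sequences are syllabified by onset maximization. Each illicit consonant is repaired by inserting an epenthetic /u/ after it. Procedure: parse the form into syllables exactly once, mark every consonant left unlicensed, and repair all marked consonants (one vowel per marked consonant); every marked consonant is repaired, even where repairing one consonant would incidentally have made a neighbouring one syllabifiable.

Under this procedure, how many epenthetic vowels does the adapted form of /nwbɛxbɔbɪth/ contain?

The unsyllabifiable consonants are /n/, /w/, /x/, /t/, /h/; each receives one epenthetic vowel.

5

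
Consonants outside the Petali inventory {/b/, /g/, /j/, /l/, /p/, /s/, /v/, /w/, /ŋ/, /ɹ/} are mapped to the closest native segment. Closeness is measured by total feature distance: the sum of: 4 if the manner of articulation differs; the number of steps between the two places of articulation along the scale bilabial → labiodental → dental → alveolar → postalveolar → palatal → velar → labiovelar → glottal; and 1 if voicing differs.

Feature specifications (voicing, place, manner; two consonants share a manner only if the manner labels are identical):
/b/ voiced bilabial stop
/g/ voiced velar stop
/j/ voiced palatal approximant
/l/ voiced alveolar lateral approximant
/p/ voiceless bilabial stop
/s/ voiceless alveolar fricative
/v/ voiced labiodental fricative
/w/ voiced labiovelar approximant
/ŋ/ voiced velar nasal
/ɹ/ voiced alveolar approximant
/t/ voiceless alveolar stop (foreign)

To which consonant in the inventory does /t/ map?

p

/p/ is closest: same manner (stop), place distance 3 (alveolar→bilabial), same voicing; total 3. Next closest is /b/ at distance 4.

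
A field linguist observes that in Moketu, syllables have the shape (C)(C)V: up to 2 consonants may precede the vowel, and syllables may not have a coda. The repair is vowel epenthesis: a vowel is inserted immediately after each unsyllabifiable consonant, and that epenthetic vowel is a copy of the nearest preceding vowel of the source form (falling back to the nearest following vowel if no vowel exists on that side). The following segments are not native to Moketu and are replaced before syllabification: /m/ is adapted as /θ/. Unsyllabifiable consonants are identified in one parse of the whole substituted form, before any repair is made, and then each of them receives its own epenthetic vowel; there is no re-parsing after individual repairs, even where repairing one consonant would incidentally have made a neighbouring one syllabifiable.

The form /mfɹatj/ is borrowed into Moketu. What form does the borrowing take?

θafɹataja

Substitution: /m/ → /θ/, giving /θfɹatj/.
Syllabifying with onset maximization leaves /θ/, /t/, /j/ stranded (no codas are permitted; onsets may contain at most 2 consonants).
Epenthesis after each stranded consonant: /θ/ → /θa/, /t/ → /ta/, /j/ → /ja/.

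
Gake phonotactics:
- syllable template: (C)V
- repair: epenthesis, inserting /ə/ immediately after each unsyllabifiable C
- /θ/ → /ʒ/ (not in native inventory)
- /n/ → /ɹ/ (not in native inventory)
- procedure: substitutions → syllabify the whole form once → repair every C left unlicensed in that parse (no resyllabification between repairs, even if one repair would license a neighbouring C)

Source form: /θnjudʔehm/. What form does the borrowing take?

Substitution: /θ/ → /ʒ/, /n/ → /ɹ/, giving /ʒɹjudʔehm/.
The consonants /ʒ/, /ɹ/, /d/, /h/, /m/ cannot be parsed into a legal (C)V syllable (no codas are permitted; onsets are limited to one consonant).
Inserting the epenthetic vowel yields /ʒ/ → /ʒə/, /ɹ/ → /ɹə/, /d/ → /də/, /h/ → /hə/, /m/ → /mə/.

ʒəɹəjudəʔehəmə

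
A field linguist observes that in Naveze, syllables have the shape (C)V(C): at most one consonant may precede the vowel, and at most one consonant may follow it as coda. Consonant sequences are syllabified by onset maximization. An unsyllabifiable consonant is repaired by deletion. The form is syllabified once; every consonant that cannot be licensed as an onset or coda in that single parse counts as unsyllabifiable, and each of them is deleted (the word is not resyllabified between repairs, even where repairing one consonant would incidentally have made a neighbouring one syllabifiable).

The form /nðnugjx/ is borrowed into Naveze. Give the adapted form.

nug

Under (C)V(C), the unsyllabifiable consonants are /n/, /ð/, /j/, /x/ (at most one coda consonant is licensed; onsets are limited to one consonant).
Each unlicensed consonant is deleted: /n/, /ð/, /j/, /x/.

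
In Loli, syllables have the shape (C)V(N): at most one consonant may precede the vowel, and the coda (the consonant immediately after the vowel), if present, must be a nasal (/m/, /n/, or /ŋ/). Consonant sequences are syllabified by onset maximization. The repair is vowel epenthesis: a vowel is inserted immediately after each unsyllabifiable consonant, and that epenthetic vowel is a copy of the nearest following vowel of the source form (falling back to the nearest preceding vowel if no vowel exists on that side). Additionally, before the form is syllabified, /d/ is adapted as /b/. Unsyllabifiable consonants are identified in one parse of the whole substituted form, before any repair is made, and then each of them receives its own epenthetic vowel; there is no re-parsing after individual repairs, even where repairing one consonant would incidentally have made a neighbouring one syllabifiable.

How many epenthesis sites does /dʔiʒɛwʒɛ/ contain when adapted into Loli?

2

After substitution the input is /bʔiʒɛwʒɛ/.
The unsyllabifiable consonants are /b/, /w/; each receives one epenthetic vowel.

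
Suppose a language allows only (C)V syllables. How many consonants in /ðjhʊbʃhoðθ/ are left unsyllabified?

6

The consonants /ð/, /j/, /b/, /ʃ/, /ð/, /θ/ cannot be parsed into a legal (C)V syllable (no codas are permitted; onsets are limited to one consonant).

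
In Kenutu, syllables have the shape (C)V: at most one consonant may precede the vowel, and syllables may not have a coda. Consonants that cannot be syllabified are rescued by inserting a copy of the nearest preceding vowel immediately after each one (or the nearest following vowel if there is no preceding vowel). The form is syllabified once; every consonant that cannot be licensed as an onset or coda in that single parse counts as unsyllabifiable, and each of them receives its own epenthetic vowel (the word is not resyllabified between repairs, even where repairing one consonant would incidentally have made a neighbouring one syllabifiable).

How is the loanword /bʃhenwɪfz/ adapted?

beʃehenewɪfɪzɪ

The consonants /b/, /ʃ/, /n/, /f/, /z/ cannot be parsed into a legal (C)V syllable (no codas are permitted; onsets are limited to one consonant).
Inserting the epenthetic vowel yields /b/ → /be/, /ʃ/ → /ʃe/, /n/ → /ne/, /f/ → /fɪ/, /z/ → /zɪ/.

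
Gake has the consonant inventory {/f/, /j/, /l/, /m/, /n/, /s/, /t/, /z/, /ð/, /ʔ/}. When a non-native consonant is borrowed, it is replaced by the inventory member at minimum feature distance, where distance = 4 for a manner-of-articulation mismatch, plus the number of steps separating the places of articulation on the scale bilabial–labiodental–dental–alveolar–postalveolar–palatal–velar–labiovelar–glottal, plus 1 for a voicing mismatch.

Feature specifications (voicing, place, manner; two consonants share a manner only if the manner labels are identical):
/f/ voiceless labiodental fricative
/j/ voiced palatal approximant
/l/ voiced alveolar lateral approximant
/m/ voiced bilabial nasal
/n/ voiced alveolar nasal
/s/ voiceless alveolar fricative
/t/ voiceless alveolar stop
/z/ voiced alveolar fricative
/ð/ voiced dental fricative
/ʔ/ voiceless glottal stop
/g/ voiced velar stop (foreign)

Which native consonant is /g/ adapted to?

ʔ

/ʔ/ is closest: same manner (stop), place distance 2 (velar→glottal), voicing differs (+1); total 3. Next closest is /t/ at distance 4.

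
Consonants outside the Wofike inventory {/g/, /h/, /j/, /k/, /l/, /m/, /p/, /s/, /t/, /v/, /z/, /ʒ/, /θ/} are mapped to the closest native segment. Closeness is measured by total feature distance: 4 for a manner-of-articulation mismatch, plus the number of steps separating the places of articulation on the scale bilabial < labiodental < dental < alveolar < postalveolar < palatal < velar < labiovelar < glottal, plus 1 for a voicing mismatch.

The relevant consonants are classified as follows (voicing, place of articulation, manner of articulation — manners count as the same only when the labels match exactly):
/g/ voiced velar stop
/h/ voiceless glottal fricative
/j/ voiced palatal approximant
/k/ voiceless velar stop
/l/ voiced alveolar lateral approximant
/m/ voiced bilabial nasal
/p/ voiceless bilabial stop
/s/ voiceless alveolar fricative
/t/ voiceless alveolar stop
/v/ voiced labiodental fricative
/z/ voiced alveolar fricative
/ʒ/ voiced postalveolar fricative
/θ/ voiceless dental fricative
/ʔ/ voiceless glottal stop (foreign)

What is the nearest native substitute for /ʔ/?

/k/ is closest: same manner (stop), place distance 2 (glottal→velar), same voicing; total 2. Next closest is /g/ at distance 3.

k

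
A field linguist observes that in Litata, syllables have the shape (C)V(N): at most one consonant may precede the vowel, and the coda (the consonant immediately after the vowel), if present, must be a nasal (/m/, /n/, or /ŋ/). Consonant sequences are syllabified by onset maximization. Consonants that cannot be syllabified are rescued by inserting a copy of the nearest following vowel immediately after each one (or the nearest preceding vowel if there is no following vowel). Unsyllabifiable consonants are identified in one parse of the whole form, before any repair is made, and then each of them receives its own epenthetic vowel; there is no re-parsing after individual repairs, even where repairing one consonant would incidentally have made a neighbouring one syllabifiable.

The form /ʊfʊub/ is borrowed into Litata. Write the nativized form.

ʊfʊubu

The consonants /b/ cannot be parsed into a legal (C)V(N) syllable (only a nasal (/m/, /n/, or /ŋ/) is licensed in coda position; onsets are limited to one consonant).
Epenthesis after each stranded consonant: /b/ → /bu/.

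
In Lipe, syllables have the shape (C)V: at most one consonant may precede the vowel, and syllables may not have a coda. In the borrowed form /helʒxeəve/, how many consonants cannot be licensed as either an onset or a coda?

2

Syllabifying with onset maximization leaves /l/, /ʒ/ stranded (no codas are permitted; onsets are limited to one consonant).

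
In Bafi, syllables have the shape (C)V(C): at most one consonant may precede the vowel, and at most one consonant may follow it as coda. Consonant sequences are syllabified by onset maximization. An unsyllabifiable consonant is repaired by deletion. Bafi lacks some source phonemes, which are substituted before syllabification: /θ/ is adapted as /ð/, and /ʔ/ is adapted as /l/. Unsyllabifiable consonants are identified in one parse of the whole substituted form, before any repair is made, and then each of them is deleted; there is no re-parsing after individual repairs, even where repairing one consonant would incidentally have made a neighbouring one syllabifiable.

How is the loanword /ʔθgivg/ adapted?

giv

Substitution: /ʔ/ → /l/, /θ/ → /ð/, giving /lðgivg/.
Syllabifying with onset maximization leaves /l/, /ð/, /g/ stranded (at most one coda consonant is licensed; onsets are limited to one consonant).
Each unlicensed consonant is deleted: /l/, /ð/, /g/.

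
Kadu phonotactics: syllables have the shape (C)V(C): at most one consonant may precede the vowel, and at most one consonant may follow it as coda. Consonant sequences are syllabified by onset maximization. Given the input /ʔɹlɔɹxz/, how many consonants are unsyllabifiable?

Syllabifying with onset maximization leaves /ʔ/, /ɹ/, /x/, /z/ stranded (at most one coda consonant is licensed; onsets are limited to one consonant).

4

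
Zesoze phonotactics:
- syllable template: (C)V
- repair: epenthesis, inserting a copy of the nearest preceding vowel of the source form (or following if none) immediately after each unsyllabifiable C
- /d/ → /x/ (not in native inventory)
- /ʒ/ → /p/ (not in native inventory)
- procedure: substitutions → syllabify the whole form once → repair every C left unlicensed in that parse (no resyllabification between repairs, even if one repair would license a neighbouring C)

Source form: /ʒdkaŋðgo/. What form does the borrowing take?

Substitution: /ʒ/ → /p/, /d/ → /x/, giving /pxkaŋðgo/.
Syllabifying with onset maximization leaves /p/, /x/, /ŋ/, /ð/ stranded (no codas are permitted; onsets are limited to one consonant).
Inserting the epenthetic vowel yields /p/ → /pa/, /x/ → /xa/, /ŋ/ → /ŋa/, /ð/ → /ða/.

paxakaŋaðago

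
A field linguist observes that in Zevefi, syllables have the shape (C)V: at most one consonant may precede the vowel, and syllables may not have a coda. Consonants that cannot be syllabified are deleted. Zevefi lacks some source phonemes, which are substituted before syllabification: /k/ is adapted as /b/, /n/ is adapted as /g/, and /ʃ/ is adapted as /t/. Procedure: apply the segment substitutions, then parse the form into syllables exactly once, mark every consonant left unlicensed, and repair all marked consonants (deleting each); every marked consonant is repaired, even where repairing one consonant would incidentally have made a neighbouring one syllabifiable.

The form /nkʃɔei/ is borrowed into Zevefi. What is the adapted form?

tɔei

Substitution: /n/ → /g/, /k/ → /b/, /ʃ/ → /t/, giving /gbtɔei/.
Under (C)V, the unsyllabifiable consonants are /g/, /b/ (no codas are permitted; onsets are limited to one consonant).
Each unlicensed consonant is deleted: /g/, /b/.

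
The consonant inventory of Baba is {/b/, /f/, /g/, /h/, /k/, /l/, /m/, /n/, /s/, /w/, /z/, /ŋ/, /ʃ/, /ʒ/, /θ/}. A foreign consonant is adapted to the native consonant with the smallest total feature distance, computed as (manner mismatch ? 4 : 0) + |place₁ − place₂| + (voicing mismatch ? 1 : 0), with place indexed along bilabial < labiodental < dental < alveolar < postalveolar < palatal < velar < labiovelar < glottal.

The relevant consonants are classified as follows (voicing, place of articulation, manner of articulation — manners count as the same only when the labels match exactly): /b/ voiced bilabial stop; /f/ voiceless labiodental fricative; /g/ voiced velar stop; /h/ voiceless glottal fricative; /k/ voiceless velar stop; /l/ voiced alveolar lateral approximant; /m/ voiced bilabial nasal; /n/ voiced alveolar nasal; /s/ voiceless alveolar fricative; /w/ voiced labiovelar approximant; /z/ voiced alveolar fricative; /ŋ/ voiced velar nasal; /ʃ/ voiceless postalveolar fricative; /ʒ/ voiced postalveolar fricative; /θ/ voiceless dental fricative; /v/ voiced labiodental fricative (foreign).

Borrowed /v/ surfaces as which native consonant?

/f/ is closest: same manner (fricative), place distance 0 (labiodental→labiodental), voicing differs (+1); total 1. Next closest is /z/ at distance 2.

f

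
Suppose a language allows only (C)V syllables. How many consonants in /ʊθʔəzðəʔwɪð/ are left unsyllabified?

4

Syllabifying with onset maximization leaves /θ/, /z/, /ʔ/, /ð/ stranded (no codas are permitted; onsets are limited to one consonant).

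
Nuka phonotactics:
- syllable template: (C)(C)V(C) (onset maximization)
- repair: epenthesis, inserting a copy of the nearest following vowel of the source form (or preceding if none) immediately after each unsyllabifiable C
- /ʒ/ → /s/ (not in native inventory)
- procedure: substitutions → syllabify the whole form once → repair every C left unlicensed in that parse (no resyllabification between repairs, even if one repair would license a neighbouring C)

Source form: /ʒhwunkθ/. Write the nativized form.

suhwunkuθu

Substitution: /ʒ/ → /s/, giving /shwunkθ/.
Under (C)(C)V(C), the unsyllabifiable consonants are /s/, /k/, /θ/ (at most one coda consonant is licensed; onsets may contain at most 2 consonants).
Each unlicensed consonant becomes the onset of a new syllable: /s/ → /su/, /k/ → /ku/, /θ/ → /θu/.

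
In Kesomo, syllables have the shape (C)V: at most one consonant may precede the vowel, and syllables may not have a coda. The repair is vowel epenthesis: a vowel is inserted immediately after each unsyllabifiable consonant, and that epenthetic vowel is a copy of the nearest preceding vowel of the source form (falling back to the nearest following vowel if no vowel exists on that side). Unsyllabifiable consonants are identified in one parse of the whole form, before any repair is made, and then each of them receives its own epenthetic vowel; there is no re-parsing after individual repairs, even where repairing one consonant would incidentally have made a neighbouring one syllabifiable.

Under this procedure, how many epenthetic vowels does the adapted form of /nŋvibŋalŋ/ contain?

The unsyllabifiable consonants are /n/, /ŋ/, /b/, /l/, /ŋ/; each receives one epenthetic vowel.

5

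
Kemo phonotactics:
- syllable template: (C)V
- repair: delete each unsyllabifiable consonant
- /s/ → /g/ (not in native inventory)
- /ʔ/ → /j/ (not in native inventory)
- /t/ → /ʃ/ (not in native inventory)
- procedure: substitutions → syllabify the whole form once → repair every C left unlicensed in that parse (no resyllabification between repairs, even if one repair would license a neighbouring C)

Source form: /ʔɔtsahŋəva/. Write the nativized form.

jɔgaŋəva

Substitution: /ʔ/ → /j/, /t/ → /ʃ/, /s/ → /g/, giving /jɔʃgahŋəva/.
The consonants /ʃ/, /h/ cannot be parsed into a legal (C)V syllable (no codas are permitted; onsets are limited to one consonant).
Deletion applies to /ʃ/, /h/.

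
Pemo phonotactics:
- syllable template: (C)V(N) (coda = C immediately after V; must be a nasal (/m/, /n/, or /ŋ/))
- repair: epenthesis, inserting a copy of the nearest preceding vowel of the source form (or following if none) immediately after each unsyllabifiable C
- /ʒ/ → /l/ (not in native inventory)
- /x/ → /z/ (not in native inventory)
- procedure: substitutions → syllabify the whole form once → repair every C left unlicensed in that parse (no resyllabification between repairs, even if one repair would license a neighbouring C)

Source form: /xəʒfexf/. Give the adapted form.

Substitution: /x/ → /z/, /ʒ/ → /l/, giving /zəlfezf/.
Under (C)V(N), the unsyllabifiable consonants are /l/, /z/, /f/ (only a nasal (/m/, /n/, or /ŋ/) is licensed in coda position; onsets are limited to one consonant).
Epenthesis after each stranded consonant: /l/ → /lə/, /z/ → /ze/, /f/ → /fe/.

zələfezefe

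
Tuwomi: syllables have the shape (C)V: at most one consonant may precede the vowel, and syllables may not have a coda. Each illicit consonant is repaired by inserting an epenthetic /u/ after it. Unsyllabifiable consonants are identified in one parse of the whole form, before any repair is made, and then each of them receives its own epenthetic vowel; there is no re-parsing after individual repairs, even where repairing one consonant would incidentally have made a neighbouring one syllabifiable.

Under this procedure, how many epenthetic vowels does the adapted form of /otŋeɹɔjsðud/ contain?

The unsyllabifiable consonants are /t/, /j/, /s/, /d/; each receives one epenthetic vowel.

4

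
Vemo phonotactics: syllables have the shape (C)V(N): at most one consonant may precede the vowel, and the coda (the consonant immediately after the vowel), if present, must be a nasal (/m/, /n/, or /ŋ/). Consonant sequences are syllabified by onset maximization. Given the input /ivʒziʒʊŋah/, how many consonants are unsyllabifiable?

3

Under (C)V(N), the unsyllabifiable consonants are /v/, /ʒ/, /h/ (only a nasal (/m/, /n/, or /ŋ/) is licensed in coda position; onsets are limited to one consonant).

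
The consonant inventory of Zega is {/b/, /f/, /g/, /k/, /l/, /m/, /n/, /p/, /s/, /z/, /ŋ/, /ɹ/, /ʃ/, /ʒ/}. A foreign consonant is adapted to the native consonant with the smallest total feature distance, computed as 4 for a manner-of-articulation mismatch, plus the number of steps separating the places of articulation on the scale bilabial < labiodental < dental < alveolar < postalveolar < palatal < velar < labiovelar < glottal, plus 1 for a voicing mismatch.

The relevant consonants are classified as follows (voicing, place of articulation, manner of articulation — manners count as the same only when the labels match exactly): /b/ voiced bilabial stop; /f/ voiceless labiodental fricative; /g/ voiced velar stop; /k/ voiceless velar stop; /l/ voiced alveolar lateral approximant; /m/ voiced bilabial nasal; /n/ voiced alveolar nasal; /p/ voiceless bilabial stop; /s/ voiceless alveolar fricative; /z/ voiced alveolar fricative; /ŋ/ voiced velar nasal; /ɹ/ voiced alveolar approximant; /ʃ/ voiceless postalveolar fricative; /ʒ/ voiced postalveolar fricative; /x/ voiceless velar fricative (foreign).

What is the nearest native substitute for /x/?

ʃ

/ʃ/ is closest: same manner (fricative), place distance 2 (velar→postalveolar), same voicing; total 2. Next closest is /s/ at distance 3.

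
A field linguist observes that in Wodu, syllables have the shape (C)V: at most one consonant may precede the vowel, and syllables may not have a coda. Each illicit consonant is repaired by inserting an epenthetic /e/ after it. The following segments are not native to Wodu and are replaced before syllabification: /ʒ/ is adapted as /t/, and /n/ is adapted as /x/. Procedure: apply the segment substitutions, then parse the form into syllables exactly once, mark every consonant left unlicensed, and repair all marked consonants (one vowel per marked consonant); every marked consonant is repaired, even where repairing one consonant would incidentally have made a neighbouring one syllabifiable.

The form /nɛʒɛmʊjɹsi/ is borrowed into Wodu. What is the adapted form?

xɛtɛmʊjeɹesi

Substitution: /n/ → /x/, /ʒ/ → /t/, giving /xɛtɛmʊjɹsi/.
The consonants /j/, /ɹ/ cannot be parsed into a legal (C)V syllable (no codas are permitted; onsets are limited to one consonant).
Each unlicensed consonant becomes the onset of a new syllable: /j/ → /je/, /ɹ/ → /ɹe/.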